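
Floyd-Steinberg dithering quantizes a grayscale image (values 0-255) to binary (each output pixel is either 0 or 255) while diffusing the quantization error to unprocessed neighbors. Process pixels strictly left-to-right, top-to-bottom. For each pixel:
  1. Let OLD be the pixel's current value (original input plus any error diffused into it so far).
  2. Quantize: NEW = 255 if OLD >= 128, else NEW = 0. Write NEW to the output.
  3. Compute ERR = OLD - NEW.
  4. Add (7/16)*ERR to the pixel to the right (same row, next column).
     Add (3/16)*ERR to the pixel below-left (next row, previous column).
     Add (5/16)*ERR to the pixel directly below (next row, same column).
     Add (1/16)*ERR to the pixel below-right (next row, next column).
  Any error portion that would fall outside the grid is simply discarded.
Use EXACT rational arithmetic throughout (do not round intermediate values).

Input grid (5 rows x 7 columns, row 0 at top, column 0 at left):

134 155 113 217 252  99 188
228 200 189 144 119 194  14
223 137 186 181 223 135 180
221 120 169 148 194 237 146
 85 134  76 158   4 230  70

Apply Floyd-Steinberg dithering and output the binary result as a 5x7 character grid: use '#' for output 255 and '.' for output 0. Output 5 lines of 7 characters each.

(0,0): OLD=134 → NEW=255, ERR=-121
(0,1): OLD=1633/16 → NEW=0, ERR=1633/16
(0,2): OLD=40359/256 → NEW=255, ERR=-24921/256
(0,3): OLD=714385/4096 → NEW=255, ERR=-330095/4096
(0,4): OLD=14204407/65536 → NEW=255, ERR=-2507273/65536
(0,5): OLD=86258113/1048576 → NEW=0, ERR=86258113/1048576
(0,6): OLD=3757923399/16777216 → NEW=255, ERR=-520266681/16777216
(1,0): OLD=53587/256 → NEW=255, ERR=-11693/256
(1,1): OLD=381125/2048 → NEW=255, ERR=-141115/2048
(1,2): OLD=7844777/65536 → NEW=0, ERR=7844777/65536
(1,3): OLD=41399797/262144 → NEW=255, ERR=-25446923/262144
(1,4): OLD=1257663039/16777216 → NEW=0, ERR=1257663039/16777216
(1,5): OLD=32789053423/134217728 → NEW=255, ERR=-1436467217/134217728
(1,6): OLD=10239871777/2147483648 → NEW=0, ERR=10239871777/2147483648
(2,0): OLD=6416199/32768 → NEW=255, ERR=-1939641/32768
(2,1): OLD=114462461/1048576 → NEW=0, ERR=114462461/1048576
(2,2): OLD=4171767607/16777216 → NEW=255, ERR=-106422473/16777216
(2,3): OLD=22740048447/134217728 → NEW=255, ERR=-11485472193/134217728
(2,4): OLD=215729421743/1073741824 → NEW=255, ERR=-58074743377/1073741824
(2,5): OLD=3902301379365/34359738368 → NEW=0, ERR=3902301379365/34359738368
(2,6): OLD=126723610290003/549755813888 → NEW=255, ERR=-13464122251437/549755813888
(3,0): OLD=3740809559/16777216 → NEW=255, ERR=-537380521/16777216
(3,1): OLD=18147612171/134217728 → NEW=255, ERR=-16077908469/134217728
(3,2): OLD=113158628369/1073741824 → NEW=0, ERR=113158628369/1073741824
(3,3): OLD=673569220423/4294967296 → NEW=255, ERR=-421647440057/4294967296
(3,4): OLD=82515035567447/549755813888 → NEW=255, ERR=-57672696973993/549755813888
(3,5): OLD=961511321215605/4398046511104 → NEW=255, ERR=-159990539115915/4398046511104
(3,6): OLD=9114832562628779/70368744177664 → NEW=255, ERR=-8829197202675541/70368744177664
(4,0): OLD=112807163833/2147483648 → NEW=0, ERR=112807163833/2147483648
(4,1): OLD=4717789474149/34359738368 → NEW=255, ERR=-4043943809691/34359738368
(4,2): OLD=17343732597259/549755813888 → NEW=0, ERR=17343732597259/549755813888
(4,3): OLD=563126795428073/4398046511104 → NEW=255, ERR=-558375064903447/4398046511104
(4,4): OLD=-3422898476269653/35184372088832 → NEW=0, ERR=-3422898476269653/35184372088832
(4,5): OLD=164367459956057451/1125899906842624 → NEW=255, ERR=-122737016288811669/1125899906842624
(4,6): OLD=-345444572585660323/18014398509481984 → NEW=0, ERR=-345444572585660323/18014398509481984
Row 0: #.###.#
Row 1: ##.#.#.
Row 2: #.###.#
Row 3: ##.####
Row 4: .#.#.#.

Answer: #.###.#
##.#.#.
#.###.#
##.####
.#.#.#.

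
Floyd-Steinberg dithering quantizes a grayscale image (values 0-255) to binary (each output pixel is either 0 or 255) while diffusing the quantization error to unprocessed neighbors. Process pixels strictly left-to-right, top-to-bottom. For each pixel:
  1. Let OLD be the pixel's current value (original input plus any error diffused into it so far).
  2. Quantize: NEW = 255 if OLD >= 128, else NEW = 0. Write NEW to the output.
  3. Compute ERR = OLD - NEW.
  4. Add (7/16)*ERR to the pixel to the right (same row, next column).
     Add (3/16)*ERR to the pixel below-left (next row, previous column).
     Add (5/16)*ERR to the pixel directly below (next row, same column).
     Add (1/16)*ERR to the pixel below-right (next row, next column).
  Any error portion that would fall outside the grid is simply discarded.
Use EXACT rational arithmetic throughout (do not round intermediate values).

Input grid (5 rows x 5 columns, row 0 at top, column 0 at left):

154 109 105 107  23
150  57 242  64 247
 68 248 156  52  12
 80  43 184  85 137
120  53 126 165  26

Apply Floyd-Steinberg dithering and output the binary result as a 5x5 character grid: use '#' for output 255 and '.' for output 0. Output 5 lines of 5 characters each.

(0,0): OLD=154 → NEW=255, ERR=-101
(0,1): OLD=1037/16 → NEW=0, ERR=1037/16
(0,2): OLD=34139/256 → NEW=255, ERR=-31141/256
(0,3): OLD=220285/4096 → NEW=0, ERR=220285/4096
(0,4): OLD=3049323/65536 → NEW=0, ERR=3049323/65536
(1,0): OLD=33431/256 → NEW=255, ERR=-31849/256
(1,1): OLD=-12895/2048 → NEW=0, ERR=-12895/2048
(1,2): OLD=14114229/65536 → NEW=255, ERR=-2597451/65536
(1,3): OLD=16931345/262144 → NEW=0, ERR=16931345/262144
(1,4): OLD=1229597203/4194304 → NEW=255, ERR=160049683/4194304
(2,0): OLD=915579/32768 → NEW=0, ERR=915579/32768
(2,1): OLD=254856057/1048576 → NEW=255, ERR=-12530823/1048576
(2,2): OLD=2518307755/16777216 → NEW=255, ERR=-1759882325/16777216
(2,3): OLD=8313146577/268435456 → NEW=0, ERR=8313146577/268435456
(2,4): OLD=178285229431/4294967296 → NEW=0, ERR=178285229431/4294967296
(3,0): OLD=1451077451/16777216 → NEW=0, ERR=1451077451/16777216
(3,1): OLD=7943465199/134217728 → NEW=0, ERR=7943465199/134217728
(3,2): OLD=782423458293/4294967296 → NEW=255, ERR=-312793202187/4294967296
(3,3): OLD=550122580813/8589934592 → NEW=0, ERR=550122580813/8589934592
(3,4): OLD=24728867676129/137438953472 → NEW=255, ERR=-10318065459231/137438953472
(4,0): OLD=339571531397/2147483648 → NEW=255, ERR=-208036798843/2147483648
(4,1): OLD=1433667735941/68719476736 → NEW=0, ERR=1433667735941/68719476736
(4,2): OLD=140820679197803/1099511627776 → NEW=255, ERR=-139554785885077/1099511627776
(4,3): OLD=1950197017072005/17592186044416 → NEW=0, ERR=1950197017072005/17592186044416
(4,4): OLD=15492817665578275/281474976710656 → NEW=0, ERR=15492817665578275/281474976710656
Row 0: #.#..
Row 1: #.#.#
Row 2: .##..
Row 3: ..#.#
Row 4: #.#..

Answer: #.#..
#.#.#
.##..
..#.#
#.#..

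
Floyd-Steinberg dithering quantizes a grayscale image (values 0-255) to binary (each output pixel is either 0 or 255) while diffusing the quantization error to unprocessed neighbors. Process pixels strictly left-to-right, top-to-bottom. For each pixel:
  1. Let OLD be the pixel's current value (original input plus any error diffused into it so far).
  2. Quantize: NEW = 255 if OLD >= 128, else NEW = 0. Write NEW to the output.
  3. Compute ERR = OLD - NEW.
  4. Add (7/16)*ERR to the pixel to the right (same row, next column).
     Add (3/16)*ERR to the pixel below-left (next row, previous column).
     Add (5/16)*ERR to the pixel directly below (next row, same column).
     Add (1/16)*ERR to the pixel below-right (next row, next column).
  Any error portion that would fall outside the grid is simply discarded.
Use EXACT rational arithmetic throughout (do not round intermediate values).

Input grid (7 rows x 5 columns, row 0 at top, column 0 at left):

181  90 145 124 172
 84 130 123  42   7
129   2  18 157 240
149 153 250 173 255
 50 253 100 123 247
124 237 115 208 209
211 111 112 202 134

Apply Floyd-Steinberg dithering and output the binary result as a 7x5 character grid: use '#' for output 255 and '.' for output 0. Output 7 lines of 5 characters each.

Answer: #.#.#
.#...
#..##
.####
.#..#
#####
#..#.

Derivation:
(0,0): OLD=181 → NEW=255, ERR=-74
(0,1): OLD=461/8 → NEW=0, ERR=461/8
(0,2): OLD=21787/128 → NEW=255, ERR=-10853/128
(0,3): OLD=177981/2048 → NEW=0, ERR=177981/2048
(0,4): OLD=6881963/32768 → NEW=255, ERR=-1473877/32768
(1,0): OLD=9175/128 → NEW=0, ERR=9175/128
(1,1): OLD=162657/1024 → NEW=255, ERR=-98463/1024
(1,2): OLD=2435701/32768 → NEW=0, ERR=2435701/32768
(1,3): OLD=11527121/131072 → NEW=0, ERR=11527121/131072
(1,4): OLD=77283155/2097152 → NEW=0, ERR=77283155/2097152
(2,0): OLD=2185147/16384 → NEW=255, ERR=-1992773/16384
(2,1): OLD=-32948423/524288 → NEW=0, ERR=-32948423/524288
(2,2): OLD=203124459/8388608 → NEW=0, ERR=203124459/8388608
(2,3): OLD=27733670545/134217728 → NEW=255, ERR=-6491850095/134217728
(2,4): OLD=506487506359/2147483648 → NEW=255, ERR=-41120823881/2147483648
(3,0): OLD=832213643/8388608 → NEW=0, ERR=832213643/8388608
(3,1): OLD=11657003823/67108864 → NEW=255, ERR=-5455756497/67108864
(3,2): OLD=448829931189/2147483648 → NEW=255, ERR=-98778399051/2147483648
(3,3): OLD=582759415821/4294967296 → NEW=255, ERR=-512457244659/4294967296
(3,4): OLD=13317318413217/68719476736 → NEW=255, ERR=-4206148154463/68719476736
(4,0): OLD=70608367429/1073741824 → NEW=0, ERR=70608367429/1073741824
(4,1): OLD=8725321407045/34359738368 → NEW=255, ERR=-36411876795/34359738368
(4,2): OLD=31726105128875/549755813888 → NEW=0, ERR=31726105128875/549755813888
(4,3): OLD=849794715187781/8796093022208 → NEW=0, ERR=849794715187781/8796093022208
(4,4): OLD=36969275374162531/140737488355328 → NEW=255, ERR=1081215843553891/140737488355328
(5,0): OLD=79357824080367/549755813888 → NEW=255, ERR=-60829908461073/549755813888
(5,1): OLD=893640768201229/4398046511104 → NEW=255, ERR=-227861092130291/4398046511104
(5,2): OLD=18072906986452469/140737488355328 → NEW=255, ERR=-17815152544156171/140737488355328
(5,3): OLD=105754350274028635/562949953421312 → NEW=255, ERR=-37797887848405925/562949953421312
(5,4): OLD=1693930607945121657/9007199254740992 → NEW=255, ERR=-602905202013831303/9007199254740992
(6,0): OLD=11731025406653311/70368744177664 → NEW=255, ERR=-6213004358651009/70368744177664
(6,1): OLD=57492029358598641/2251799813685248 → NEW=0, ERR=57492029358598641/2251799813685248
(6,2): OLD=2442217734750081131/36028797018963968 → NEW=0, ERR=2442217734750081131/36028797018963968
(6,3): OLD=109649730521582261081/576460752303423488 → NEW=255, ERR=-37347761315790728359/576460752303423488
(6,4): OLD=742862821926811175599/9223372036854775808 → NEW=0, ERR=742862821926811175599/9223372036854775808
Row 0: #.#.#
Row 1: .#...
Row 2: #..##
Row 3: .####
Row 4: .#..#
Row 5: #####
Row 6: #..#.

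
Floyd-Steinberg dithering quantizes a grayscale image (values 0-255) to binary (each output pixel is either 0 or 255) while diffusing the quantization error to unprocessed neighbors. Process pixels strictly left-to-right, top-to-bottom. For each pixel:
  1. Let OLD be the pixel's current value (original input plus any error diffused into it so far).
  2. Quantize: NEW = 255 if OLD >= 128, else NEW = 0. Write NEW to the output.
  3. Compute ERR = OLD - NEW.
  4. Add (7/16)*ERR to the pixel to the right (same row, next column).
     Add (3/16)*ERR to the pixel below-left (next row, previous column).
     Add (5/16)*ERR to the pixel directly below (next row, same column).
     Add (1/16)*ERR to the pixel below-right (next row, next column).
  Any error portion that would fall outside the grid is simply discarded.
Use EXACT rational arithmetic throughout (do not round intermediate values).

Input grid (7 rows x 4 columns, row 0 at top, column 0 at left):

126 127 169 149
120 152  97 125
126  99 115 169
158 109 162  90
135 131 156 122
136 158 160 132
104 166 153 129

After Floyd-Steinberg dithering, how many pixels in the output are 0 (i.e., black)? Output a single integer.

(0,0): OLD=126 → NEW=0, ERR=126
(0,1): OLD=1457/8 → NEW=255, ERR=-583/8
(0,2): OLD=17551/128 → NEW=255, ERR=-15089/128
(0,3): OLD=199529/2048 → NEW=0, ERR=199529/2048
(1,0): OLD=18651/128 → NEW=255, ERR=-13989/128
(1,1): OLD=68797/1024 → NEW=0, ERR=68797/1024
(1,2): OLD=3383873/32768 → NEW=0, ERR=3383873/32768
(1,3): OLD=101322647/524288 → NEW=255, ERR=-32370793/524288
(2,0): OLD=1711215/16384 → NEW=0, ERR=1711215/16384
(2,1): OLD=93439477/524288 → NEW=255, ERR=-40253963/524288
(2,2): OLD=111466713/1048576 → NEW=0, ERR=111466713/1048576
(2,3): OLD=3400192501/16777216 → NEW=255, ERR=-877997579/16777216
(3,0): OLD=1478432575/8388608 → NEW=255, ERR=-660662465/8388608
(3,1): OLD=10336121249/134217728 → NEW=0, ERR=10336121249/134217728
(3,2): OLD=460206939615/2147483648 → NEW=255, ERR=-87401390625/2147483648
(3,3): OLD=2146932096409/34359738368 → NEW=0, ERR=2146932096409/34359738368
(4,0): OLD=268065659027/2147483648 → NEW=0, ERR=268065659027/2147483648
(4,1): OLD=3386570638201/17179869184 → NEW=255, ERR=-994296003719/17179869184
(4,2): OLD=73936494993433/549755813888 → NEW=255, ERR=-66251237548007/549755813888
(4,3): OLD=758744497586047/8796093022208 → NEW=0, ERR=758744497586047/8796093022208
(5,0): OLD=45123133694307/274877906944 → NEW=255, ERR=-24970732576413/274877906944
(5,1): OLD=750976176910933/8796093022208 → NEW=0, ERR=750976176910933/8796093022208
(5,2): OLD=757558947195077/4398046511104 → NEW=255, ERR=-363942913136443/4398046511104
(5,3): OLD=16215850366155217/140737488355328 → NEW=0, ERR=16215850366155217/140737488355328
(6,0): OLD=12894310107460831/140737488355328 → NEW=0, ERR=12894310107460831/140737488355328
(6,1): OLD=476413499236629641/2251799813685248 → NEW=255, ERR=-97795453253108599/2251799813685248
(6,2): OLD=4866754632365082095/36028797018963968 → NEW=255, ERR=-4320588607470729745/36028797018963968
(6,3): OLD=61894184919111458441/576460752303423488 → NEW=0, ERR=61894184919111458441/576460752303423488
Output grid:
  Row 0: .##.  (2 black, running=2)
  Row 1: #..#  (2 black, running=4)
  Row 2: .#.#  (2 black, running=6)
  Row 3: #.#.  (2 black, running=8)
  Row 4: .##.  (2 black, running=10)
  Row 5: #.#.  (2 black, running=12)
  Row 6: .##.  (2 black, running=14)

Answer: 14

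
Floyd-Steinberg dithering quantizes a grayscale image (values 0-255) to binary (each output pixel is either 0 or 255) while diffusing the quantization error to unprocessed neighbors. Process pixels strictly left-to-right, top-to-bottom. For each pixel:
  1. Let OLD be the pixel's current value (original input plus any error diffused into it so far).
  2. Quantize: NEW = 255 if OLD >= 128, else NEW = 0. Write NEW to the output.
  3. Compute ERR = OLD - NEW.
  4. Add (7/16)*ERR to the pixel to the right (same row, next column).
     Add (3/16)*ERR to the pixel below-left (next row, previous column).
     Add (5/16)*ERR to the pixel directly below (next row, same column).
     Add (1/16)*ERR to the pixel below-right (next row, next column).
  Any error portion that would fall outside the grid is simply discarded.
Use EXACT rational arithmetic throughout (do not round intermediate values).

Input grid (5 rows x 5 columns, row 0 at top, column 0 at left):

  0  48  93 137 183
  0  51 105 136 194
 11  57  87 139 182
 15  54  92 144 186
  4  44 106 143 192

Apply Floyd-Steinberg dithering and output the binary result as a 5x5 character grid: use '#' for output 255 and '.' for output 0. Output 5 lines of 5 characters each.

Answer: ...##
..#.#
...##
..#.#
..#.#

Derivation:
(0,0): OLD=0 → NEW=0, ERR=0
(0,1): OLD=48 → NEW=0, ERR=48
(0,2): OLD=114 → NEW=0, ERR=114
(0,3): OLD=1495/8 → NEW=255, ERR=-545/8
(0,4): OLD=19609/128 → NEW=255, ERR=-13031/128
(1,0): OLD=9 → NEW=0, ERR=9
(1,1): OLD=1461/16 → NEW=0, ERR=1461/16
(1,2): OLD=43725/256 → NEW=255, ERR=-21555/256
(1,3): OLD=269969/4096 → NEW=0, ERR=269969/4096
(1,4): OLD=12239767/65536 → NEW=255, ERR=-4471913/65536
(2,0): OLD=7919/256 → NEW=0, ERR=7919/256
(2,1): OLD=2683/32 → NEW=0, ERR=2683/32
(2,2): OLD=7565123/65536 → NEW=0, ERR=7565123/65536
(2,3): OLD=100685813/524288 → NEW=255, ERR=-33007627/524288
(2,4): OLD=1151352779/8388608 → NEW=255, ERR=-987742261/8388608
(3,0): OLD=165427/4096 → NEW=0, ERR=165427/4096
(3,1): OLD=127347481/1048576 → NEW=0, ERR=127347481/1048576
(3,2): OLD=2930016861/16777216 → NEW=255, ERR=-1348173219/16777216
(3,3): OLD=19946490733/268435456 → NEW=0, ERR=19946490733/268435456
(3,4): OLD=763550685403/4294967296 → NEW=255, ERR=-331665975077/4294967296
(4,0): OLD=660897867/16777216 → NEW=0, ERR=660897867/16777216
(4,1): OLD=5814578237/67108864 → NEW=0, ERR=5814578237/67108864
(4,2): OLD=602661293827/4294967296 → NEW=255, ERR=-492555366653/4294967296
(4,3): OLD=3317293298011/34359738368 → NEW=0, ERR=3317293298011/34359738368
(4,4): OLD=118060681163317/549755813888 → NEW=255, ERR=-22127051378123/549755813888
Row 0: ...##
Row 1: ..#.#
Row 2: ...##
Row 3: ..#.#
Row 4: ..#.#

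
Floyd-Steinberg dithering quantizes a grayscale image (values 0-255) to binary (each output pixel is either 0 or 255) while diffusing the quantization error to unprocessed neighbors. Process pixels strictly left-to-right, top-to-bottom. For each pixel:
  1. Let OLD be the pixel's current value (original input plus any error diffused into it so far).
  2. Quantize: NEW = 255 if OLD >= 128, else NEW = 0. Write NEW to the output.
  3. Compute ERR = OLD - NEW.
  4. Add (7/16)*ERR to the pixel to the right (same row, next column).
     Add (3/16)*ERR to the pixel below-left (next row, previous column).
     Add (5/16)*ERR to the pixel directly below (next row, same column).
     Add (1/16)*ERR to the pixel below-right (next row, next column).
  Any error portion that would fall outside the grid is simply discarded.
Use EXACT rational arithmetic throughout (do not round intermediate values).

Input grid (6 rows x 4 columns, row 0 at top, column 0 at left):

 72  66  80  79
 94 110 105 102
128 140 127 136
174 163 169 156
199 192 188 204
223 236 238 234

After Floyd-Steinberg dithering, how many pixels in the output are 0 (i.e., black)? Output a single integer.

Answer: 9

Derivation:
(0,0): OLD=72 → NEW=0, ERR=72
(0,1): OLD=195/2 → NEW=0, ERR=195/2
(0,2): OLD=3925/32 → NEW=0, ERR=3925/32
(0,3): OLD=67923/512 → NEW=255, ERR=-62637/512
(1,0): OLD=4313/32 → NEW=255, ERR=-3847/32
(1,1): OLD=29535/256 → NEW=0, ERR=29535/256
(1,2): OLD=1449659/8192 → NEW=255, ERR=-639301/8192
(1,3): OLD=4888077/131072 → NEW=0, ERR=4888077/131072
(2,0): OLD=459013/4096 → NEW=0, ERR=459013/4096
(2,1): OLD=26599127/131072 → NEW=255, ERR=-6824233/131072
(2,2): OLD=24651343/262144 → NEW=0, ERR=24651343/262144
(2,3): OLD=771407883/4194304 → NEW=255, ERR=-298139637/4194304
(3,0): OLD=417873829/2097152 → NEW=255, ERR=-116899931/2097152
(3,1): OLD=4931781147/33554432 → NEW=255, ERR=-3624599013/33554432
(3,2): OLD=72233495621/536870912 → NEW=255, ERR=-64668586939/536870912
(3,3): OLD=747026270563/8589934592 → NEW=0, ERR=747026270563/8589934592
(4,0): OLD=86611519969/536870912 → NEW=255, ERR=-50290562591/536870912
(4,1): OLD=391666719667/4294967296 → NEW=0, ERR=391666719667/4294967296
(4,2): OLD=27461551837315/137438953472 → NEW=255, ERR=-7585381298045/137438953472
(4,3): OLD=438710018434949/2199023255552 → NEW=255, ERR=-122040911730811/2199023255552
(5,0): OLD=14487820967489/68719476736 → NEW=255, ERR=-3035645600191/68719476736
(5,1): OLD=503506597136887/2199023255552 → NEW=255, ERR=-57244333028873/2199023255552
(5,2): OLD=112511724177709/549755813888 → NEW=255, ERR=-27676008363731/549755813888
(5,3): OLD=6726644175179445/35184372088832 → NEW=255, ERR=-2245370707472715/35184372088832
Output grid:
  Row 0: ...#  (3 black, running=3)
  Row 1: #.#.  (2 black, running=5)
  Row 2: .#.#  (2 black, running=7)
  Row 3: ###.  (1 black, running=8)
  Row 4: #.##  (1 black, running=9)
  Row 5: ####  (0 black, running=9)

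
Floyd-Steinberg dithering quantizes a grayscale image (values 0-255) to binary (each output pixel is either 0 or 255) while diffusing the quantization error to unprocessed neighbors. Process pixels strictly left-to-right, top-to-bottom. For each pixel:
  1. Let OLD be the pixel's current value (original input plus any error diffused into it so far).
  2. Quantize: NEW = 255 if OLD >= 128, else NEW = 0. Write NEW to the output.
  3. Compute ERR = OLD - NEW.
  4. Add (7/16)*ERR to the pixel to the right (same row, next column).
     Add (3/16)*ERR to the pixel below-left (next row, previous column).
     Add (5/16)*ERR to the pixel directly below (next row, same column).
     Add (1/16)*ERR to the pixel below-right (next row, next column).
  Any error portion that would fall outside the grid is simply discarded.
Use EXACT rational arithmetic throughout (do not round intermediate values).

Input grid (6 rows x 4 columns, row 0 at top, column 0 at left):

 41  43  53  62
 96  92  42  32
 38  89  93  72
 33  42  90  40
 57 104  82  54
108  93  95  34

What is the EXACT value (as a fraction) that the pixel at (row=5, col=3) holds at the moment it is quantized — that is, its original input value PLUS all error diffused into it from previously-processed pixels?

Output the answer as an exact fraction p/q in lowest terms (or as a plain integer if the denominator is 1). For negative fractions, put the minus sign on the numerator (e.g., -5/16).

(0,0): OLD=41 → NEW=0, ERR=41
(0,1): OLD=975/16 → NEW=0, ERR=975/16
(0,2): OLD=20393/256 → NEW=0, ERR=20393/256
(0,3): OLD=396703/4096 → NEW=0, ERR=396703/4096
(1,0): OLD=30781/256 → NEW=0, ERR=30781/256
(1,1): OLD=370987/2048 → NEW=255, ERR=-151253/2048
(1,2): OLD=3706119/65536 → NEW=0, ERR=3706119/65536
(1,3): OLD=96454113/1048576 → NEW=0, ERR=96454113/1048576
(2,0): OLD=2022665/32768 → NEW=0, ERR=2022665/32768
(2,1): OLD=116438387/1048576 → NEW=0, ERR=116438387/1048576
(2,2): OLD=360470015/2097152 → NEW=255, ERR=-174303745/2097152
(2,3): OLD=2278929827/33554432 → NEW=0, ERR=2278929827/33554432
(3,0): OLD=1226589689/16777216 → NEW=0, ERR=1226589689/16777216
(3,1): OLD=26027802535/268435456 → NEW=0, ERR=26027802535/268435456
(3,2): OLD=541689820505/4294967296 → NEW=0, ERR=541689820505/4294967296
(3,3): OLD=7642148832495/68719476736 → NEW=0, ERR=7642148832495/68719476736
(4,0): OLD=421023718597/4294967296 → NEW=0, ERR=421023718597/4294967296
(4,1): OLD=7057646117711/34359738368 → NEW=255, ERR=-1704087166129/34359738368
(4,2): OLD=139227482738671/1099511627776 → NEW=0, ERR=139227482738671/1099511627776
(4,3): OLD=2674614926218041/17592186044416 → NEW=255, ERR=-1811392515108039/17592186044416
(5,0): OLD=71102315145397/549755813888 → NEW=255, ERR=-69085417396043/549755813888
(5,1): OLD=921688032182291/17592186044416 → NEW=0, ERR=921688032182291/17592186044416
(5,2): OLD=1188233358046871/8796093022208 → NEW=255, ERR=-1054770362616169/8796093022208
(5,3): OLD=-12025958720185521/281474976710656 → NEW=0, ERR=-12025958720185521/281474976710656
Target (5,3): original=34, with diffused error = -12025958720185521/281474976710656

Answer: -12025958720185521/281474976710656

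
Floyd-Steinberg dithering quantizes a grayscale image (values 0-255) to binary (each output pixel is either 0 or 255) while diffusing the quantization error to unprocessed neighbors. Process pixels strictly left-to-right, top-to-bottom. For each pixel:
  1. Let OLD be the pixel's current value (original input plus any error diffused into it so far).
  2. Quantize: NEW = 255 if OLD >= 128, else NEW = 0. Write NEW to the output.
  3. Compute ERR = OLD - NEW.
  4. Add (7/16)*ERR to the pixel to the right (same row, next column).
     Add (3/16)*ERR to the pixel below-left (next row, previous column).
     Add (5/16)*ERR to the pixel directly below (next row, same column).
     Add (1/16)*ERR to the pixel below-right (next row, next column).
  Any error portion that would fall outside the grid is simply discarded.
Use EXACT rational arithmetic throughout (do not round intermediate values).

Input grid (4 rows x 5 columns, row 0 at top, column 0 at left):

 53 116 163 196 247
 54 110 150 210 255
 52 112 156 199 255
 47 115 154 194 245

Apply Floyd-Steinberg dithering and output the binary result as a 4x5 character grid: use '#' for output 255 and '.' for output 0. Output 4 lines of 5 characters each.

Answer: .#.##
..###
.#.##
.####

Derivation:
(0,0): OLD=53 → NEW=0, ERR=53
(0,1): OLD=2227/16 → NEW=255, ERR=-1853/16
(0,2): OLD=28757/256 → NEW=0, ERR=28757/256
(0,3): OLD=1004115/4096 → NEW=255, ERR=-40365/4096
(0,4): OLD=15904837/65536 → NEW=255, ERR=-806843/65536
(1,0): OLD=12505/256 → NEW=0, ERR=12505/256
(1,1): OLD=244847/2048 → NEW=0, ERR=244847/2048
(1,2): OLD=14963355/65536 → NEW=255, ERR=-1748325/65536
(1,3): OLD=52418687/262144 → NEW=255, ERR=-14428033/262144
(1,4): OLD=949831069/4194304 → NEW=255, ERR=-119716451/4194304
(2,0): OLD=2938677/32768 → NEW=0, ERR=2938677/32768
(2,1): OLD=195713815/1048576 → NEW=255, ERR=-71673065/1048576
(2,2): OLD=1927893509/16777216 → NEW=0, ERR=1927893509/16777216
(2,3): OLD=60412771135/268435456 → NEW=255, ERR=-8038270145/268435456
(2,4): OLD=985865199353/4294967296 → NEW=255, ERR=-109351461127/4294967296
(3,0): OLD=1043698277/16777216 → NEW=0, ERR=1043698277/16777216
(3,1): OLD=19865201665/134217728 → NEW=255, ERR=-14360318975/134217728
(3,2): OLD=572148863579/4294967296 → NEW=255, ERR=-523067796901/4294967296
(3,3): OLD=1149066081475/8589934592 → NEW=255, ERR=-1041367239485/8589934592
(3,4): OLD=25032233668335/137438953472 → NEW=255, ERR=-10014699467025/137438953472
Row 0: .#.##
Row 1: ..###
Row 2: .#.##
Row 3: .####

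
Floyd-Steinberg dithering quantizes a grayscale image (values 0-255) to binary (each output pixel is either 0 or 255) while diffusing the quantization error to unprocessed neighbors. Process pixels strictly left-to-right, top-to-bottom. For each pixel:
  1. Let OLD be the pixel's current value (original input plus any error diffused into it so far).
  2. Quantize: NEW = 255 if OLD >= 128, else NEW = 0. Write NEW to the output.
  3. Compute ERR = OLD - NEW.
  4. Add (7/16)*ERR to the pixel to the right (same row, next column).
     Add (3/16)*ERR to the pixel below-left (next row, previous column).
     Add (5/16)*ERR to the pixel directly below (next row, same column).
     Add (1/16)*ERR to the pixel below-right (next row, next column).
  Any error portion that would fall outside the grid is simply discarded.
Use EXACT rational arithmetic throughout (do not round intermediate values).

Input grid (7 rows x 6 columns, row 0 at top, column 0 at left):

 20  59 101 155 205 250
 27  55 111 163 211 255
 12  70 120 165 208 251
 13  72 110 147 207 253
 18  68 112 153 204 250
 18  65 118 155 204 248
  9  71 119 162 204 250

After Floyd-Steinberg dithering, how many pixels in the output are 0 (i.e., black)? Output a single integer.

Answer: 20

Derivation:
(0,0): OLD=20 → NEW=0, ERR=20
(0,1): OLD=271/4 → NEW=0, ERR=271/4
(0,2): OLD=8361/64 → NEW=255, ERR=-7959/64
(0,3): OLD=103007/1024 → NEW=0, ERR=103007/1024
(0,4): OLD=4079769/16384 → NEW=255, ERR=-98151/16384
(0,5): OLD=64848943/262144 → NEW=255, ERR=-1997777/262144
(1,0): OLD=2941/64 → NEW=0, ERR=2941/64
(1,1): OLD=37995/512 → NEW=0, ERR=37995/512
(1,2): OLD=2092231/16384 → NEW=0, ERR=2092231/16384
(1,3): OLD=15820923/65536 → NEW=255, ERR=-890757/65536
(1,4): OLD=872581329/4194304 → NEW=255, ERR=-196966191/4194304
(1,5): OLD=15549048167/67108864 → NEW=255, ERR=-1563712153/67108864
(2,0): OLD=329929/8192 → NEW=0, ERR=329929/8192
(2,1): OLD=36077875/262144 → NEW=255, ERR=-30768845/262144
(2,2): OLD=464077401/4194304 → NEW=0, ERR=464077401/4194304
(2,3): OLD=6990587345/33554432 → NEW=255, ERR=-1565792815/33554432
(2,4): OLD=180056633075/1073741824 → NEW=255, ERR=-93747532045/1073741824
(2,5): OLD=3480394123733/17179869184 → NEW=255, ERR=-900472518187/17179869184
(3,0): OLD=15008057/4194304 → NEW=0, ERR=15008057/4194304
(3,1): OLD=2018271429/33554432 → NEW=0, ERR=2018271429/33554432
(3,2): OLD=41555502879/268435456 → NEW=255, ERR=-26895538401/268435456
(3,3): OLD=1359400062941/17179869184 → NEW=0, ERR=1359400062941/17179869184
(3,4): OLD=27706310569277/137438953472 → NEW=255, ERR=-7340622566083/137438953472
(3,5): OLD=456949940862835/2199023255552 → NEW=255, ERR=-103800989302925/2199023255552
(4,0): OLD=16318812983/536870912 → NEW=0, ERR=16318812983/536870912
(4,1): OLD=700356758347/8589934592 → NEW=0, ERR=700356758347/8589934592
(4,2): OLD=37096303066737/274877906944 → NEW=255, ERR=-32997563203983/274877906944
(4,3): OLD=479085412087189/4398046511104 → NEW=0, ERR=479085412087189/4398046511104
(4,4): OLD=16259522566575845/70368744177664 → NEW=255, ERR=-1684507198728475/70368744177664
(4,5): OLD=249316869277254179/1125899906842624 → NEW=255, ERR=-37787606967614941/1125899906842624
(5,0): OLD=5880476476177/137438953472 → NEW=0, ERR=5880476476177/137438953472
(5,1): OLD=389619317859105/4398046511104 → NEW=0, ERR=389619317859105/4398046511104
(5,2): OLD=5093440439097339/35184372088832 → NEW=255, ERR=-3878574443554821/35184372088832
(5,3): OLD=145040378541409273/1125899906842624 → NEW=255, ERR=-142064097703459847/1125899906842624
(5,4): OLD=319376385087912921/2251799813685248 → NEW=255, ERR=-254832567401825319/2251799813685248
(5,5): OLD=6719533388854826221/36028797018963968 → NEW=255, ERR=-2467809850980985619/36028797018963968
(6,0): OLD=2743052887364611/70368744177664 → NEW=0, ERR=2743052887364611/70368744177664
(6,1): OLD=110049166320580679/1125899906842624 → NEW=0, ERR=110049166320580679/1125899906842624
(6,2): OLD=491758982041300207/4503599627370496 → NEW=0, ERR=491758982041300207/4503599627370496
(6,3): OLD=10248908221178261139/72057594037927936 → NEW=255, ERR=-8125778258493362541/72057594037927936
(6,4): OLD=113643366987143850355/1152921504606846976 → NEW=0, ERR=113643366987143850355/1152921504606846976
(6,5): OLD=4881865736670702594117/18446744073709551616 → NEW=255, ERR=177945997874766932037/18446744073709551616
Output grid:
  Row 0: ..#.##  (3 black, running=3)
  Row 1: ...###  (3 black, running=6)
  Row 2: .#.###  (2 black, running=8)
  Row 3: ..#.##  (3 black, running=11)
  Row 4: ..#.##  (3 black, running=14)
  Row 5: ..####  (2 black, running=16)
  Row 6: ...#.#  (4 black, running=20)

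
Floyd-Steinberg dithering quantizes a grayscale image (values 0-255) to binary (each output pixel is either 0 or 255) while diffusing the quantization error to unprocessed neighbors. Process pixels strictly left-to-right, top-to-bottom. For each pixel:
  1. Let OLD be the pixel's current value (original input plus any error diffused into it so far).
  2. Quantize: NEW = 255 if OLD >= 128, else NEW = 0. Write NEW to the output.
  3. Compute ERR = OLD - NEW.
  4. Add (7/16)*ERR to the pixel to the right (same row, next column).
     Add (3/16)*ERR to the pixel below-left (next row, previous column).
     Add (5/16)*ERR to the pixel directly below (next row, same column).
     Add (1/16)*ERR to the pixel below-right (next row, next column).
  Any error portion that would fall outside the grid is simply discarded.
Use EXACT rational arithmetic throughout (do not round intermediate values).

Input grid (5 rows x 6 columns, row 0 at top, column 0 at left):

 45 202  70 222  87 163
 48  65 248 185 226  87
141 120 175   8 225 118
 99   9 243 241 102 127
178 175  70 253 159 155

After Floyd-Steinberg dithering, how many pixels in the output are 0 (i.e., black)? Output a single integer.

(0,0): OLD=45 → NEW=0, ERR=45
(0,1): OLD=3547/16 → NEW=255, ERR=-533/16
(0,2): OLD=14189/256 → NEW=0, ERR=14189/256
(0,3): OLD=1008635/4096 → NEW=255, ERR=-35845/4096
(0,4): OLD=5450717/65536 → NEW=0, ERR=5450717/65536
(0,5): OLD=209072907/1048576 → NEW=255, ERR=-58313973/1048576
(1,0): OLD=14289/256 → NEW=0, ERR=14289/256
(1,1): OLD=188855/2048 → NEW=0, ERR=188855/2048
(1,2): OLD=19788035/65536 → NEW=255, ERR=3076355/65536
(1,3): OLD=58159495/262144 → NEW=255, ERR=-8687225/262144
(1,4): OLD=3800347637/16777216 → NEW=255, ERR=-477842443/16777216
(1,5): OLD=16739253283/268435456 → NEW=0, ERR=16739253283/268435456
(2,0): OLD=5758413/32768 → NEW=255, ERR=-2597427/32768
(2,1): OLD=132568991/1048576 → NEW=0, ERR=132568991/1048576
(2,2): OLD=4102551197/16777216 → NEW=255, ERR=-175638883/16777216
(2,3): OLD=-1253940491/134217728 → NEW=0, ERR=-1253940491/134217728
(2,4): OLD=951907120735/4294967296 → NEW=255, ERR=-143309539745/4294967296
(2,5): OLD=8322544073865/68719476736 → NEW=0, ERR=8322544073865/68719476736
(3,0): OLD=1643063037/16777216 → NEW=0, ERR=1643063037/16777216
(3,1): OLD=11333040185/134217728 → NEW=0, ERR=11333040185/134217728
(3,2): OLD=303675630907/1073741824 → NEW=255, ERR=29871465787/1073741824
(3,3): OLD=16722272283569/68719476736 → NEW=255, ERR=-801194284111/68719476736
(3,4): OLD=59701338777489/549755813888 → NEW=0, ERR=59701338777489/549755813888
(3,5): OLD=1849571327130079/8796093022208 → NEW=255, ERR=-393432393532961/8796093022208
(4,0): OLD=481973731379/2147483648 → NEW=255, ERR=-65634598861/2147483648
(4,1): OLD=6849696100631/34359738368 → NEW=255, ERR=-1912037183209/34359738368
(4,2): OLD=63155096153621/1099511627776 → NEW=0, ERR=63155096153621/1099511627776
(4,3): OLD=5217609613214537/17592186044416 → NEW=255, ERR=731602171888457/17592186044416
(4,4): OLD=56862250606681561/281474976710656 → NEW=255, ERR=-14913868454535719/281474976710656
(4,5): OLD=561278765549477455/4503599627370496 → NEW=0, ERR=561278765549477455/4503599627370496
Output grid:
  Row 0: .#.#.#  (3 black, running=3)
  Row 1: ..###.  (3 black, running=6)
  Row 2: #.#.#.  (3 black, running=9)
  Row 3: ..##.#  (3 black, running=12)
  Row 4: ##.##.  (2 black, running=14)

Answer: 14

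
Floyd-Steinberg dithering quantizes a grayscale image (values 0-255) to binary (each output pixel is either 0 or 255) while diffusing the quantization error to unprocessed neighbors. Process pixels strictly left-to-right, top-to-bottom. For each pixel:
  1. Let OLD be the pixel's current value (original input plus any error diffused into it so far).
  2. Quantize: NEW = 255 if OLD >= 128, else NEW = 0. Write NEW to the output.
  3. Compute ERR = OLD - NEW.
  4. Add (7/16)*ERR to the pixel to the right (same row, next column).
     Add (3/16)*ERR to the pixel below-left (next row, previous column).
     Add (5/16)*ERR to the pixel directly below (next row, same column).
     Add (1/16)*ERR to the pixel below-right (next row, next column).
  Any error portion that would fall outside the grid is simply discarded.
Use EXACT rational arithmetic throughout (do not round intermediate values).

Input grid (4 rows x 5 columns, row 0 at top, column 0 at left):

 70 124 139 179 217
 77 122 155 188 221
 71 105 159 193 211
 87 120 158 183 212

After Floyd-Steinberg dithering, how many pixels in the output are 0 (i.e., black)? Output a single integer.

Answer: 8

Derivation:
(0,0): OLD=70 → NEW=0, ERR=70
(0,1): OLD=1237/8 → NEW=255, ERR=-803/8
(0,2): OLD=12171/128 → NEW=0, ERR=12171/128
(0,3): OLD=451789/2048 → NEW=255, ERR=-70451/2048
(0,4): OLD=6617499/32768 → NEW=255, ERR=-1738341/32768
(1,0): OLD=10247/128 → NEW=0, ERR=10247/128
(1,1): OLD=151409/1024 → NEW=255, ERR=-109711/1024
(1,2): OLD=4099845/32768 → NEW=0, ERR=4099845/32768
(1,3): OLD=29882433/131072 → NEW=255, ERR=-3540927/131072
(1,4): OLD=399408419/2097152 → NEW=255, ERR=-135365341/2097152
(2,0): OLD=1244011/16384 → NEW=0, ERR=1244011/16384
(2,1): OLD=69835401/524288 → NEW=255, ERR=-63858039/524288
(2,2): OLD=1116106843/8388608 → NEW=255, ERR=-1022988197/8388608
(2,3): OLD=17035183713/134217728 → NEW=0, ERR=17035183713/134217728
(2,4): OLD=525422517351/2147483648 → NEW=255, ERR=-22185812889/2147483648
(3,0): OLD=737276539/8388608 → NEW=0, ERR=737276539/8388608
(3,1): OLD=6863194527/67108864 → NEW=0, ERR=6863194527/67108864
(3,2): OLD=388305977157/2147483648 → NEW=255, ERR=-159302353083/2147483648
(3,3): OLD=775885991213/4294967296 → NEW=255, ERR=-319330669267/4294967296
(3,4): OLD=12656482133089/68719476736 → NEW=255, ERR=-4866984434591/68719476736
Output grid:
  Row 0: .#.##  (2 black, running=2)
  Row 1: .#.##  (2 black, running=4)
  Row 2: .##.#  (2 black, running=6)
  Row 3: ..###  (2 black, running=8)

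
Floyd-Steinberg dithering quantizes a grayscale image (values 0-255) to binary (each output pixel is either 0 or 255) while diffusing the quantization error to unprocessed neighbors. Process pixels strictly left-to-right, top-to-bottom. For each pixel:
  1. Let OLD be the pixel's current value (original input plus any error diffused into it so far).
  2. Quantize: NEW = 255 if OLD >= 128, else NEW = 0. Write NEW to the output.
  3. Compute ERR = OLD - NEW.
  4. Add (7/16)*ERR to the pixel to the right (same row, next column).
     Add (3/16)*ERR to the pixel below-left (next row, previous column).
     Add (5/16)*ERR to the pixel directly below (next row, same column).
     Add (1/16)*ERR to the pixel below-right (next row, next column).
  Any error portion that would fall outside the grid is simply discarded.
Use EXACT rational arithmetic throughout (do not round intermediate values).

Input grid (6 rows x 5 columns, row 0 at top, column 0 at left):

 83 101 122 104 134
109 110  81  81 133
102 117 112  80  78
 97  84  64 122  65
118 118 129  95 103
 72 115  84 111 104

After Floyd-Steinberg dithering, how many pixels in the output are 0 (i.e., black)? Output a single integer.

Answer: 19

Derivation:
(0,0): OLD=83 → NEW=0, ERR=83
(0,1): OLD=2197/16 → NEW=255, ERR=-1883/16
(0,2): OLD=18051/256 → NEW=0, ERR=18051/256
(0,3): OLD=552341/4096 → NEW=255, ERR=-492139/4096
(0,4): OLD=5336851/65536 → NEW=0, ERR=5336851/65536
(1,0): OLD=28895/256 → NEW=0, ERR=28895/256
(1,1): OLD=288793/2048 → NEW=255, ERR=-233447/2048
(1,2): OLD=1525773/65536 → NEW=0, ERR=1525773/65536
(1,3): OLD=19218889/262144 → NEW=0, ERR=19218889/262144
(1,4): OLD=767614779/4194304 → NEW=255, ERR=-301932741/4194304
(2,0): OLD=3797795/32768 → NEW=0, ERR=3797795/32768
(2,1): OLD=150475441/1048576 → NEW=255, ERR=-116911439/1048576
(2,2): OLD=1293831763/16777216 → NEW=0, ERR=1293831763/16777216
(2,3): OLD=33449108297/268435456 → NEW=0, ERR=33449108297/268435456
(2,4): OLD=492212872383/4294967296 → NEW=0, ERR=492212872383/4294967296
(3,0): OLD=1884302835/16777216 → NEW=0, ERR=1884302835/16777216
(3,1): OLD=16105874679/134217728 → NEW=0, ERR=16105874679/134217728
(3,2): OLD=674284689997/4294967296 → NEW=255, ERR=-420931970483/4294967296
(3,3): OLD=1240130072581/8589934592 → NEW=255, ERR=-950303248379/8589934592
(3,4): OLD=8273909426361/137438953472 → NEW=0, ERR=8273909426361/137438953472
(4,0): OLD=377092807901/2147483648 → NEW=255, ERR=-170515522339/2147483648
(4,1): OLD=7518206505053/68719476736 → NEW=0, ERR=7518206505053/68719476736
(4,2): OLD=146228817754387/1099511627776 → NEW=255, ERR=-134146647328493/1099511627776
(4,3): OLD=214852305746525/17592186044416 → NEW=0, ERR=214852305746525/17592186044416
(4,4): OLD=33844969721614091/281474976710656 → NEW=0, ERR=33844969721614091/281474976710656
(5,0): OLD=74436973140791/1099511627776 → NEW=0, ERR=74436973140791/1099511627776
(5,1): OLD=1327936419037285/8796093022208 → NEW=255, ERR=-915067301625755/8796093022208
(5,2): OLD=2670441817188237/281474976710656 → NEW=0, ERR=2670441817188237/281474976710656
(5,3): OLD=150743550816728195/1125899906842624 → NEW=255, ERR=-136360925428140925/1125899906842624
(5,4): OLD=1609620908989199281/18014398509481984 → NEW=0, ERR=1609620908989199281/18014398509481984
Output grid:
  Row 0: .#.#.  (3 black, running=3)
  Row 1: .#..#  (3 black, running=6)
  Row 2: .#...  (4 black, running=10)
  Row 3: ..##.  (3 black, running=13)
  Row 4: #.#..  (3 black, running=16)
  Row 5: .#.#.  (3 black, running=19)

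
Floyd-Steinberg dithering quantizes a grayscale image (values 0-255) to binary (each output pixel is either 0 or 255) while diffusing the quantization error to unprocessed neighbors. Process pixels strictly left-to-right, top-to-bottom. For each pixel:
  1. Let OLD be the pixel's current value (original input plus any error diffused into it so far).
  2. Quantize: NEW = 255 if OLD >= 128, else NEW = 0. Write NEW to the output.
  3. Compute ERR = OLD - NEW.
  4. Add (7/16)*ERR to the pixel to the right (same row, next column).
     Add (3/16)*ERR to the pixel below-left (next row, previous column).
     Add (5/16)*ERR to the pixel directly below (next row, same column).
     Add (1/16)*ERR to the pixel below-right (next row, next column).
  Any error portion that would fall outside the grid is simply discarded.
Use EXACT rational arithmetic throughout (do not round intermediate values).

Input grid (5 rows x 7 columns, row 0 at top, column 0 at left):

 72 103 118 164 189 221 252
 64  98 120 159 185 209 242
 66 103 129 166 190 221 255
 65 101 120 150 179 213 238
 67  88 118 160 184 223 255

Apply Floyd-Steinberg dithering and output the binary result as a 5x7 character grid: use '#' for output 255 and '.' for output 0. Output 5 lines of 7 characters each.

(0,0): OLD=72 → NEW=0, ERR=72
(0,1): OLD=269/2 → NEW=255, ERR=-241/2
(0,2): OLD=2089/32 → NEW=0, ERR=2089/32
(0,3): OLD=98591/512 → NEW=255, ERR=-31969/512
(0,4): OLD=1324505/8192 → NEW=255, ERR=-764455/8192
(0,5): OLD=23615727/131072 → NEW=255, ERR=-9807633/131072
(0,6): OLD=459828873/2097152 → NEW=255, ERR=-74944887/2097152
(1,0): OLD=2045/32 → NEW=0, ERR=2045/32
(1,1): OLD=26891/256 → NEW=0, ERR=26891/256
(1,2): OLD=1369031/8192 → NEW=255, ERR=-719929/8192
(1,3): OLD=2871211/32768 → NEW=0, ERR=2871211/32768
(1,4): OLD=369603665/2097152 → NEW=255, ERR=-165170095/2097152
(1,5): OLD=2325769921/16777216 → NEW=255, ERR=-1952420159/16777216
(1,6): OLD=47041266735/268435456 → NEW=255, ERR=-21409774545/268435456
(2,0): OLD=432809/4096 → NEW=0, ERR=432809/4096
(2,1): OLD=22226035/131072 → NEW=255, ERR=-11197325/131072
(2,2): OLD=182779737/2097152 → NEW=0, ERR=182779737/2097152
(2,3): OLD=3544234641/16777216 → NEW=255, ERR=-733955439/16777216
(2,4): OLD=17435522161/134217728 → NEW=255, ERR=-16789998479/134217728
(2,5): OLD=472563085195/4294967296 → NEW=0, ERR=472563085195/4294967296
(2,6): OLD=18618806639741/68719476736 → NEW=255, ERR=1095340072061/68719476736
(3,0): OLD=171972345/2097152 → NEW=0, ERR=171972345/2097152
(3,1): OLD=2233477733/16777216 → NEW=255, ERR=-2044712347/16777216
(3,2): OLD=10787666927/134217728 → NEW=0, ERR=10787666927/134217728
(3,3): OLD=82401476465/536870912 → NEW=255, ERR=-54500606095/536870912
(3,4): OLD=7792149300985/68719476736 → NEW=0, ERR=7792149300985/68719476736
(3,5): OLD=160617804816859/549755813888 → NEW=255, ERR=20430072275419/549755813888
(3,6): OLD=2340782323000837/8796093022208 → NEW=255, ERR=97778602337797/8796093022208
(4,0): OLD=18729932311/268435456 → NEW=0, ERR=18729932311/268435456
(4,1): OLD=432228122187/4294967296 → NEW=0, ERR=432228122187/4294967296
(4,2): OLD=11029060911365/68719476736 → NEW=255, ERR=-6494405656315/68719476736
(4,3): OLD=62240183159367/549755813888 → NEW=0, ERR=62240183159367/549755813888
(4,4): OLD=1185664983213109/4398046511104 → NEW=255, ERR=64163122881589/4398046511104
(4,5): OLD=35207880323153381/140737488355328 → NEW=255, ERR=-680179207455259/140737488355328
(4,6): OLD=582500084727082451/2251799813685248 → NEW=255, ERR=8291132237344211/2251799813685248
Row 0: .#.####
Row 1: ..#.###
Row 2: .#.##.#
Row 3: .#.#.##
Row 4: ..#.###

Answer: .#.####
..#.###
.#.##.#
.#.#.##
..#.###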